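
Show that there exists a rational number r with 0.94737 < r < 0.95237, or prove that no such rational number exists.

Look for a denominator N such that an integer falls strictly between N·0.94737 and N·0.95237. N = 20 works: 20·0.94737 = 18.94740 < 19 < 19.04740 = 20·0.95237.
Dividing back, 0.94737 < 19/20 < 0.95237, and 19/20 is rational.

r = 19/20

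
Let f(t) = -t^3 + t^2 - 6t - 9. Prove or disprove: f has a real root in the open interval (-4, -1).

Yes, f has a root in the interval.

f(-4) = 95 and f(-1) = -1, which have opposite signs.
f is continuous everywhere (it is a polynomial), in particular on [-4, -1].
By the Intermediate Value Theorem f must vanish at some point of (-4, -1).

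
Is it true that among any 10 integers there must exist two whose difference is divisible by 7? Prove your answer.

Each integer lies in one of the 7 residue classes modulo 7.
With 10 integers and only 7 classes, the pigeonhole principle forces two of them, say a and b, into the same class.
Their difference a − b is then a multiple of 7.

True.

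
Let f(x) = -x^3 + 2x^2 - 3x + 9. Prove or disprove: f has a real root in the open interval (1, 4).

Yes, f has a root in the interval.

f(1) = 7 and f(4) = -35, which have opposite signs.
f is continuous everywhere (it is a polynomial), in particular on [1, 4].
By the Intermediate Value Theorem f must vanish at some point of (1, 4).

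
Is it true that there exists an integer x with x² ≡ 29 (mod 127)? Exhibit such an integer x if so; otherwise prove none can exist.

No, no such integer exists.

127 is prime, so by Euler's criterion 29 is a square mod 127 iff 29^((127−1)/2) = 29^63 ≡ 1 (mod 127).
Repeated squaring mod 127: 29^2 = 841 ≡ 79; 29^4 ≡ 79² = 6241 ≡ 18; 29^8 ≡ 18² = 324 ≡ 70; 29^16 ≡ 70² = 4900 ≡ 74; 29^32 ≡ 74² = 5476 ≡ 15.
Since 63 = 32 + 16 + 8 + 4 + 2 + 1, 29^63 ≡ 15 · 74 · 70 · 18 · 79 · 29; multiplying out mod 127: 15·74 = 1110 ≡ 94, then 94·70 = 6580 ≡ 103, then 103·18 = 1854 ≡ 76, then 76·79 = 6004 ≡ 35, then 35·29 = 1015 ≡ 126. Thus 29^63 ≡ 126 ≡ −1 (mod 127).
By Euler's criterion 29 is a quadratic non-residue mod 127: no x satisfies x² ≡ 29 (mod 127).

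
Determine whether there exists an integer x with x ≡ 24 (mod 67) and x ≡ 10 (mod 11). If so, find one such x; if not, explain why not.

The moduli 67 and 11 are coprime, so by the Chinese Remainder Theorem a unique solution modulo 737 exists.
Any solution of the first congruence is x = 24 + 67t; substituting into the second, 67t ≡ 10 − 24 ≡ 8 (mod 11).
67 ≡ 1 (mod 11), so this reads 1t ≡ 8 (mod 11). So t ≡ 8 (mod 11).
Taking t = 8 gives x = 24 + 67·8 = 560.
Verify: 560 = 8·67 + 24 and 560 = 50·11 + 10. ✓

x = 560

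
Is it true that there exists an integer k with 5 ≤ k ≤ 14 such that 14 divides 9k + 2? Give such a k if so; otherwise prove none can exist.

At k = 5 the value 47 is not a multiple of 14. At k = 6 we get 9·6 + 2 = 56, and 56 = 14·4.

k = 6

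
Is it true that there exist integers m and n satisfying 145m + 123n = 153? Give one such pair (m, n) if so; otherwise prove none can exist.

m = 102, n = -119

Since gcd(145, 123) = 1, every integer is an integer combination of 145 and 123.
Dividing repeatedly: 145 = 1·123 + 22, 123 = 5·22 + 13, 22 = 1·13 + 9, 13 = 1·9 + 4, 9 = 2·4 + 1, 4 = 4·1 + 0.
Working back up the chain: 1 = 9 − 2·4 = 9 − 2·(13 − 1·9) = −2·13 + 3·9 = −2·13 + 3·(22 − 1·13) = 3·22 − 5·13 = 3·22 − 5·(123 − 5·22) = −5·123 + 28·22 = −5·123 + 28·(145 − 1·123) = 28·145 − 33·123. So 145·28 + 123·(-33) = 1.
Multiplying through by 153: m = 28·153 = 4284, n = (-33)·153 = -5049 is a solution.
The general solution is m = 4284 + 123k, n = -5049 − 145k; taking k = -34 gives the smaller pair m = 102, n = -119.
Indeed 145·102 + 123·(-119) = 14790 − 14637 = 153.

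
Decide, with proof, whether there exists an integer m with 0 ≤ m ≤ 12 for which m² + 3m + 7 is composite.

At m = 3: 3² + 3·3 + 7 = 25 = 5·5, which is composite.

m = 3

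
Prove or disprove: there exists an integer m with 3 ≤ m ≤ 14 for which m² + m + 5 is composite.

At m = 12: 12² + 12 + 5 = 161 = 7·23, which is composite.

m = 12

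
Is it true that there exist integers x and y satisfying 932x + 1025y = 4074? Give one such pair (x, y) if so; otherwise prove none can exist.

932 and 1025 are coprime, so 932x + 1025y ranges over all of ℤ.
Euclidean algorithm: 1025 = 1·932 + 93, 932 = 10·93 + 2, 93 = 46·2 + 1, 2 = 2·1 + 0.
Working back up the chain: 1 = 93 − 46·2 = 93 − 46·(932 − 10·93) = −46·932 + 461·93 = −46·932 + 461·(1025 − 1·932) = 461·1025 − 507·932. So 932·(-507) + 1025·461 = 1.
Multiplying through by 4074: x = (-507)·4074 = -2065518, y = 461·4074 = 1878114 is a solution.
Shifting by a multiple of (1025, −932) keeps it a solution: x = -2065518 + 2016·1025 = 882, y = 1878114 − 2016·932 = -798.
Check: 932·882 + 1025·(-798) = 822024 − 817950 = 4074. ✓

x = 882, y = -798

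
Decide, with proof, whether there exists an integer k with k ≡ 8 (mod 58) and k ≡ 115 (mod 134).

No, no such integer exists.

Reduce both congruences modulo 2, which divides 58 and 134: they say k ≡ 8 (mod 2) and k ≡ 115 (mod 2).
These are incompatible: 8 − 115 = -107 is not divisible by 2.
Hence the system has no solution.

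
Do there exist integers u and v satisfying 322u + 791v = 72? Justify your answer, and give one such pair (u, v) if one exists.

Both 322 and 791 are divisible by gcd(322, 791) = 7, hence so is any combination 322u + 791v.
However 72 leaves remainder 2 on division by 7.
Hence no integers u, v satisfy the equation.

No such integers exist.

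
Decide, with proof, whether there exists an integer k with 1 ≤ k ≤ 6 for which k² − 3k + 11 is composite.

At k = 1: 1² − 3·1 + 11 = 9 = 3·3, which is composite.

k = 1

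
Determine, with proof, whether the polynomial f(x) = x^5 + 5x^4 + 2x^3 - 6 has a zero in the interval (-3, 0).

Yes, f has a root in the interval.

f(-3) = 102 and f(0) = -6, which have opposite signs.
Since f is a polynomial it is continuous on [-3, 0].
By the Intermediate Value Theorem, f takes the value 0 somewhere in the open interval.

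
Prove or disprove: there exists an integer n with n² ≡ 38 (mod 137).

n = 60

n = 60 works: 60² = 3600, and 3600 − 38 = 3562 = 26·137.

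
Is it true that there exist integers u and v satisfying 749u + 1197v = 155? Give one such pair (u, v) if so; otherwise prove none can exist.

No, no such integers exist.

Both 749 and 1197 are divisible by gcd(749, 1197) = 7, hence so is any combination 749u + 1197v.
But 155 is not a multiple of 7 (it leaves remainder 1).
Therefore 749u + 1197v = 155 has no solution in integers.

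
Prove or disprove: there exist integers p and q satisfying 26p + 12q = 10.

p = 5, q = -10

Every value of 26p + 12q is a multiple of gcd(26, 12) = 2; since 2 ∣ 10, solutions exist.
Dividing through by 2 reduces the equation to 13p + 6q = 5.
Dividing repeatedly: 13 = 2·6 + 1, 6 = 6·1 + 0.
Back-substituting, 1 = 13 − 2·6; that is, 13·1 + 6·(-2) = 1.
Multiplying through by 5: p = 1·5 = 5, q = (-2)·5 = -10 is a solution.
Indeed 26·5 + 12·(-10) = 130 − 120 = 10.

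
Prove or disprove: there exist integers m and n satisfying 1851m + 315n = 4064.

Both 1851 and 315 are divisible by gcd(1851, 315) = 3, hence so is any combination 1851m + 315n.
But 4064 is not a multiple of 3 (it leaves remainder 2).
Therefore 1851m + 315n = 4064 has no solution in integers.

There are no such integers.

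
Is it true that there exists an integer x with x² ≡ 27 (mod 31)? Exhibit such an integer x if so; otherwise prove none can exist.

Apply Euler's criterion with the prime 31: 27 is a quadratic residue iff 27^15 ≡ 1 (mod 31), and a non-residue iff it is ≡ −1.
Squaring successively (mod 31): 27^2 = 729 ≡ 16; 27^4 ≡ 16² = 256 ≡ 8; 27^8 ≡ 8² = 64 ≡ 2.
Since 15 = 8 + 4 + 2 + 1, 27^15 ≡ 2 · 8 · 16 · 27; multiplying out mod 31: 2·8 = 16 ≡ 16, then 16·16 = 256 ≡ 8, then 8·27 = 216 ≡ 30. Thus 27^15 ≡ 30 ≡ −1 (mod 31).
By Euler's criterion 27 is a quadratic non-residue mod 31: no x satisfies x² ≡ 27 (mod 31).

No such integer exists.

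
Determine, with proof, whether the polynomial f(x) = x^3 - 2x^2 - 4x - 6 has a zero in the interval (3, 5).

f(3) = -9 and f(5) = 49, which have opposite signs.
f is continuous everywhere (it is a polynomial), in particular on [3, 5].
By the Intermediate Value Theorem f must vanish at some point of (3, 5).

Yes, f has a root in the interval.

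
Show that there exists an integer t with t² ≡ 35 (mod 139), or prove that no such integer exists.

t = 70

Take t = 70. Then 70² = 4900 = 35·139 + 35, so 70² ≡ 35 (mod 139).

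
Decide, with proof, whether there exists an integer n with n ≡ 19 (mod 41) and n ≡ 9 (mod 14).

Since 41 and 14 share no common factor, CRT says the pair of congruences has a solution (unique mod 574).
Write n = 19 + 41t and require 19 + 41t ≡ 9 (mod 14), i.e. 41t ≡ 4 (mod 14).
41 ≡ 13 (mod 14), so this reads 13t ≡ 4 (mod 14). Note 13·13 = 169 ≡ 1 (mod 14) (as 169 − 1 = 12·14), so 13⁻¹ ≡ 13.
Therefore t ≡ 13·4 = 52 ≡ 10 (mod 14).
With t = 10: n = 19 + 41·10 = 429.
Check: 429 mod 41 = 19, 429 mod 14 = 9. ✓

n = 429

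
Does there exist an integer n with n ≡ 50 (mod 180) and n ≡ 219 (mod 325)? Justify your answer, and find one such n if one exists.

There is no such integer.

Both moduli are multiples of 5 = gcd(180, 325), so any solution would satisfy n ≡ 50 and n ≡ 219 modulo 5 simultaneously.
But 50 mod 5 = 0 while 219 mod 5 = 4, a contradiction.
Therefore no such n exists.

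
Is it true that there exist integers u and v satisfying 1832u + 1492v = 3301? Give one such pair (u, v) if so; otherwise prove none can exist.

gcd(1832, 1492) = 4, so every integer of the form 1832u + 1492v is a multiple of 4.
But 3301 is not a multiple of 4 (it leaves remainder 1).
Therefore 1832u + 1492v = 3301 has no solution in integers.

No such integers exist.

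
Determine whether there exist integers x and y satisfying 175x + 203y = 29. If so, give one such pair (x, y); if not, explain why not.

Any value of 175x + 203y is a multiple of gcd(175, 203) = 7.
But 29 is not a multiple of 7 (it leaves remainder 1).
Therefore 175x + 203y = 29 has no solution in integers.

No, no such integers exist.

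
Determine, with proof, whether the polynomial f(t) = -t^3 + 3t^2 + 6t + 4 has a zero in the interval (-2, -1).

No such root exists.

f(-2) = 12 and f(-1) = 2, both positive, so a sign-change argument is unavailable; we show f keeps this sign on the whole interval.
Substitute t = -1 − u, where 0 < u < 1 on the interval. Expanding, f(-1 − u) = u^3 + 6u^2 + 3u + 2.
All 4 nonzero coefficients of this polynomial in u are positive; hence for u > 0 the value is a sum of positive terms (the constant 2 among them).
Therefore f(t) > 0 throughout (-2, -1), and f has no zero there.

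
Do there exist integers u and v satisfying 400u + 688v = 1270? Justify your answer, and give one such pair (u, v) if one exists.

Any value of 400u + 688v is a multiple of gcd(400, 688) = 16.
But 1270 = 16·79 + 6, so 16 ∤ 1270.
So the equation is unsolvable over ℤ.

No such integers exist.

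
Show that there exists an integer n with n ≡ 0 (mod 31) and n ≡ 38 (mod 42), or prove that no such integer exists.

n = 248

Since 31 and 42 share no common factor, CRT says the pair of congruences has a solution (unique mod 1302).
Write n = 0 + 31t and require 0 + 31t ≡ 38 (mod 42), i.e. 31t ≡ 38 (mod 42).
To invert 31 modulo 42: 42 = 1·31 + 11, 31 = 2·11 + 9, 11 = 1·9 + 2, 9 = 4·2 + 1, 2 = 2·1 + 0, and unwinding, 1 = 9 − 4·2 = 9 − 4·(11 − 1·9) = −4·11 + 5·9 = −4·11 + 5·(31 − 2·11) = 5·31 − 14·11 = 5·31 − 14·(42 − 1·31) = −14·42 + 19·31. Thus 31⁻¹ ≡ 19 (mod 42).
Multiplying by 19: t ≡ 19·38 = 722 ≡ 8 (mod 42).
With t = 8: n = 0 + 31·8 = 248.
Indeed 248 ≡ 0 (mod 31) and 248 ≡ 38 (mod 42).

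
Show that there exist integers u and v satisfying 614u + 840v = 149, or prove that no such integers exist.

No such integers exist.

Any value of 614u + 840v is a multiple of gcd(614, 840) = 2.
However 149 leaves remainder 1 on division by 2.
So the equation is unsolvable over ℤ.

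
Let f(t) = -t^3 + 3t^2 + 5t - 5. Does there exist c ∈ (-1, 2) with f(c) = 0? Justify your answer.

f(-1) = -6 and f(2) = 9, which have opposite signs.
f is continuous everywhere (it is a polynomial), in particular on [-1, 2].
The Intermediate Value Theorem then guarantees some c ∈ (-1, 2) with f(c) = 0.

Yes, such a c exists.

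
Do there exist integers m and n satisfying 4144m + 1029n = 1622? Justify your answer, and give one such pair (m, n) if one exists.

No such integers exist.

Any value of 4144m + 1029n is a multiple of gcd(4144, 1029) = 7.
But 1622 is not a multiple of 7 (it leaves remainder 5).
Hence no integers m, n satisfy the equation.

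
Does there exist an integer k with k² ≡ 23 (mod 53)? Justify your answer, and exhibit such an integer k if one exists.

53 is prime, so by Euler's criterion 23 is a square mod 53 iff 23^((53−1)/2) = 23^26 ≡ 1 (mod 53).
Repeated squaring mod 53: 23^2 = 529 ≡ 52; 23^4 ≡ 52² = 2704 ≡ 1; 23^8 ≡ 1² = 1 ≡ 1; 23^16 ≡ 1² = 1 ≡ 1.
Since 26 = 16 + 8 + 2, 23^26 ≡ 1 · 1 · 52; multiplying out mod 53: 1·1 = 1 ≡ 1, then 1·52 = 52 ≡ 52. Thus 23^26 ≡ 52 ≡ −1 (mod 53).
By Euler's criterion 23 is a quadratic non-residue mod 53: no k satisfies k² ≡ 23 (mod 53).

No such integer exists.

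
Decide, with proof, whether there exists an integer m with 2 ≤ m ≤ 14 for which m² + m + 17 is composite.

There is no such integer m in that range.

The values for m = 2, 3, …, 14 are 23, 29, 37, 47, 59, 73, 89, 107, 127, 149, 173, 199, 227, and each of these is prime.
So no value in the range makes the expression composite.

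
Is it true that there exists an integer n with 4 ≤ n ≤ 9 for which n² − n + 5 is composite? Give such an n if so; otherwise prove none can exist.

n = 5

At n = 5: 5² − 5 + 5 = 25 = 5·5, which is composite.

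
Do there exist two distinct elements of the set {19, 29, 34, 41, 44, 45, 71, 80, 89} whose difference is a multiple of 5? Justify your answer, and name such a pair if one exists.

Both 19 and 29 leave remainder 4 on division by 5; their difference 10 = 2·5 is a multiple of 5.

The pair (19, 29) works.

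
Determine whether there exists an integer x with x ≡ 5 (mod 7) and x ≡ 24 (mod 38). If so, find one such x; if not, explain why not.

gcd(7, 38) = 1, so the Chinese Remainder Theorem guarantees exactly one residue class mod 266 satisfying both.
Write x = 5 + 7t and require 5 + 7t ≡ 24 (mod 38), i.e. 7t ≡ 19 (mod 38).
Since 7·11 = 77 = 2·38 + 1, the inverse of 7 mod 38 is 11.
Therefore t ≡ 11·19 = 209 ≡ 19 (mod 38).
Taking t = 19 gives x = 5 + 7·19 = 138.
Indeed 138 ≡ 5 (mod 7) and 138 ≡ 24 (mod 38).

x = 138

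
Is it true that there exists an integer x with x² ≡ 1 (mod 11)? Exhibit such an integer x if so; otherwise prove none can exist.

x = 10

x = 10 works: 10² = 100, and 100 − 1 = 99 = 9·11.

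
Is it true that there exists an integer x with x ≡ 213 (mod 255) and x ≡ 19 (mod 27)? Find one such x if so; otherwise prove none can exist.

gcd(255, 27) = 3. If x ≡ 213 (mod 255) and x ≡ 19 (mod 27), then x ≡ 213 (mod 3) and x ≡ 19 (mod 3).
These are incompatible: 213 − 19 = 194 is not divisible by 3.
Hence the system has no solution.

No such integer exists.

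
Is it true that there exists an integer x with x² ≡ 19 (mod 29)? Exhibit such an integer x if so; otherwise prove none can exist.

Apply Euler's criterion with the prime 29: 19 is a quadratic residue iff 19^14 ≡ 1 (mod 29), and a non-residue iff it is ≡ −1.
Squaring successively (mod 29): 19^2 = 361 ≡ 13; 19^4 ≡ 13² = 169 ≡ 24; 19^8 ≡ 24² = 576 ≡ 25.
Since 14 = 8 + 4 + 2, 19^14 ≡ 25 · 24 · 13; multiplying out mod 29: 25·24 = 600 ≡ 20, then 20·13 = 260 ≡ 28. Thus 19^14 ≡ 28 ≡ −1 (mod 29).
The value −1 means 19 is a non-residue modulo 29, so x² ≡ 19 (mod 29) is impossible.

There is no such integer.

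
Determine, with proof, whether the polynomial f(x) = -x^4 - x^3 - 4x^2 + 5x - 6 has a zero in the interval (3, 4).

f(3) = -135 and f(4) = -370, both negative, so a sign-change argument is unavailable; we show f keeps this sign on the whole interval.
Shift to the endpoint 3: with x = 3 + u (0 < u < 1), one computes f(3 + u) = -u^4 - 13u^3 - 67u^2 - 154u - 135.
All 5 nonzero coefficients of this polynomial in u are negative; hence for u > 0 the value is a sum of negative terms (the constant -135 among them).
So f is strictly negative on (3, 4); no root exists in the interval.

No such root exists.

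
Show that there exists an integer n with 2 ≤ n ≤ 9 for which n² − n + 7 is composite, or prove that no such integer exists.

At n = 2: 2² − 2 + 7 = 9 = 3·3, which is composite.

n = 2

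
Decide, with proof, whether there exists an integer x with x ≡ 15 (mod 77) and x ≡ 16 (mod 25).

The moduli 77 and 25 are coprime, so by the Chinese Remainder Theorem a unique solution modulo 1925 exists.
Write x = 15 + 77t and require 15 + 77t ≡ 16 (mod 25), i.e. 77t ≡ 1 (mod 25).
77 ≡ 2 (mod 25), so this reads 2t ≡ 1 (mod 25). Invert 2 mod 25 by the Euclidean algorithm: 25 = 12·2 + 1, 2 = 2·1 + 0; back-substituting, 1 = 25 − 12·2. Hence 2·(-12) ≡ 1, so 2⁻¹ ≡ -12 ≡ 13 (mod 25).
Therefore t ≡ 13·1 = 13 (mod 25).
With t = 13: x = 15 + 77·13 = 1016.
Verify: 1016 = 13·77 + 15 and 1016 = 40·25 + 16. ✓

x = 1016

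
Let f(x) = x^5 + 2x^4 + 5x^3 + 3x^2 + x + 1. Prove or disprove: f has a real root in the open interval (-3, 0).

f(-3) = -191 and f(0) = 1, which have opposite signs.
Since f is a polynomial it is continuous on [-3, 0].
By the Intermediate Value Theorem f must vanish at some point of (-3, 0).

Yes, f has a root in the interval.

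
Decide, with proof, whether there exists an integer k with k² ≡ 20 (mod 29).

Take k = 22. Then 22² = 484 = 16·29 + 20, so 22² ≡ 20 (mod 29).

k = 22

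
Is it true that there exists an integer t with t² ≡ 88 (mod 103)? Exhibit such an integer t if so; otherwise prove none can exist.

103 is prime, so by Euler's criterion 88 is a square mod 103 iff 88^((103−1)/2) = 88^51 ≡ 1 (mod 103).
Repeated squaring mod 103: 88^2 = 7744 ≡ 19; 88^4 ≡ 19² = 361 ≡ 52; 88^8 ≡ 52² = 2704 ≡ 26; 88^16 ≡ 26² = 676 ≡ 58; 88^32 ≡ 58² = 3364 ≡ 68.
Since 51 = 32 + 16 + 2 + 1, 88^51 ≡ 68 · 58 · 19 · 88; multiplying out mod 103: 68·58 = 3944 ≡ 30, then 30·19 = 570 ≡ 55, then 55·88 = 4840 ≡ 102. Thus 88^51 ≡ 102 ≡ −1 (mod 103).
The value −1 means 88 is a non-residue modulo 103, so t² ≡ 88 (mod 103) is impossible.

No, no such integer exists.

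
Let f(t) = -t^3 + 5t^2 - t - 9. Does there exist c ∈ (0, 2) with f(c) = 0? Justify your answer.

Yes, f has a root in the interval.

f(0) = -9 and f(2) = 1, which have opposite signs.
f is continuous everywhere (it is a polynomial), in particular on [0, 2].
The Intermediate Value Theorem then guarantees some c ∈ (0, 2) with f(c) = 0.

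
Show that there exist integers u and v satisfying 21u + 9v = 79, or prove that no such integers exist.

Both 21 and 9 are divisible by gcd(21, 9) = 3, hence so is any combination 21u + 9v.
However 79 leaves remainder 1 on division by 3.
Hence no integers u, v satisfy the equation.

No such integers exist.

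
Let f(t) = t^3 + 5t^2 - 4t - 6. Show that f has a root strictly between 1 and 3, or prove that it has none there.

Yes, f has a root in the interval.

f(1) = -4 and f(3) = 54, which have opposite signs.
Since f is a polynomial it is continuous on [1, 3].
By the Intermediate Value Theorem f must vanish at some point of (1, 3).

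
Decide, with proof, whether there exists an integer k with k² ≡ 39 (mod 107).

k = 50

Take k = 50. Then 50² = 2500 = 23·107 + 39, so 50² ≡ 39 (mod 107).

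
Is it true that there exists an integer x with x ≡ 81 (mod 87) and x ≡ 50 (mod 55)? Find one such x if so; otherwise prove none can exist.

Since 87 and 55 share no common factor, CRT says the pair of congruences has a solution (unique mod 4785).
Any solution of the first congruence is x = 81 + 87t; substituting into the second, 87t ≡ 50 − 81 ≡ 24 (mod 55).
87 ≡ 32 (mod 55), so this reads 32t ≡ 24 (mod 55). Invert 32 mod 55 by the Euclidean algorithm: 55 = 1·32 + 23, 32 = 1·23 + 9, 23 = 2·9 + 5, 9 = 1·5 + 4, 5 = 1·4 + 1, 4 = 4·1 + 0; back-substituting, 1 = 5 − 1·4 = 5 − (9 − 1·5) = −9 + 2·5 = −9 + 2·(23 − 2·9) = 2·23 − 5·9 = 2·23 − 5·(32 − 1·23) = −5·32 + 7·23 = −5·32 + 7·(55 − 1·32) = 7·55 − 12·32. Hence 32·(-12) ≡ 1, so 32⁻¹ ≡ -12 ≡ 43 (mod 55).
Multiplying by 43: t ≡ 43·24 = 1032 ≡ 42 (mod 55).
With t = 42: x = 81 + 87·42 = 3735.
Verify: 3735 = 42·87 + 81 and 3735 = 67·55 + 50. ✓

x = 3735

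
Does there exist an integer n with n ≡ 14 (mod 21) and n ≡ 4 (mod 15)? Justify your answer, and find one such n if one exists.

Reduce both congruences modulo 3, which divides 21 and 15: they say n ≡ 14 (mod 3) and n ≡ 4 (mod 3).
However 14 ≡ 2 and 4 ≡ 1 (mod 3), and 2 ≠ 1.
Therefore no such n exists.

No, no such integer exists.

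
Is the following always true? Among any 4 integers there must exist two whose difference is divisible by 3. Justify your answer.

True.

Each integer lies in one of the 3 residue classes modulo 3.
Since 4 > 3, two of the 4 integers must share a residue class by the pigeonhole principle; call them a and b.
Equal remainders mean a − b ≡ 0 (mod 3), so 3 divides their difference.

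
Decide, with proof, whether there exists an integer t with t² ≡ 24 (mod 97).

t = 86

t = 86 works: 86² = 7396, and 7396 − 24 = 7372 = 76·97.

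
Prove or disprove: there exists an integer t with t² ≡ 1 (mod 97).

Take t = 1. Then 1² = 1, and since 0 ≤ 1 < 97 this is already reduced: 1² ≡ 1 (mod 97).

t = 1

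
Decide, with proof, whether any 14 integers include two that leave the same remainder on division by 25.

No, the set {87, 88, 89, 90, 91, 92, 93, 94, 95, 96, 97, 98, 99, 100} is a counterexample.

Try 14 consecutive integers, 87, 88, …, 100. Their remainders mod 25 are 12, 13, 14, 15, 16, 17, 18, 19, 20, 21, 22, 23, 24, 0 — pairwise different, as any 14 ≤ 25 consecutive integers have distinct residues.
So no two of them leave the same remainder on division by 25; the claim fails for this set.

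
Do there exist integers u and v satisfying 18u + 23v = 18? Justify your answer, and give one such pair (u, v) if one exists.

Since gcd(18, 23) = 1, every integer is an integer combination of 18 and 23.
Dividing repeatedly: 23 = 1·18 + 5, 18 = 3·5 + 3, 5 = 1·3 + 2, 3 = 1·2 + 1, 2 = 2·1 + 0.
Working back up the chain: 1 = 3 − 1·2 = 3 − (5 − 1·3) = −5 + 2·3 = −5 + 2·(18 − 3·5) = 2·18 − 7·5 = 2·18 − 7·(23 − 1·18) = −7·23 + 9·18. So 18·9 + 23·(-7) = 1.
Multiplying through by 18: u = 9·18 = 162, v = (-7)·18 = -126 is a solution.
Shifting by a multiple of (23, −18) keeps it a solution: u = 162 − 7·23 = 1, v = -126 + 7·18 = 0.
Indeed 18·1 + 23·0 = 18 + 0 = 18.

u = 1, v = 0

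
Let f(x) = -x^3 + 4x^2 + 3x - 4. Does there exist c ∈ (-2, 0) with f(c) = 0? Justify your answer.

f(-2) = 14 and f(0) = -4, which have opposite signs.
As a polynomial, f is continuous on every closed interval.
The Intermediate Value Theorem then guarantees some c ∈ (-2, 0) with f(c) = 0.

Yes, such a c exists.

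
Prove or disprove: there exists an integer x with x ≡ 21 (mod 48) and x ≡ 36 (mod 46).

Reduce both congruences modulo 2, which divides 48 and 46: they say x ≡ 21 (mod 2) and x ≡ 36 (mod 2).
These are incompatible: 21 − 36 = -15 is not divisible by 2.
Hence the system has no solution.

No such integer exists.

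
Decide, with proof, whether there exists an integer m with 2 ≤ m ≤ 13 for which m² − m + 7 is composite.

At m = 2: 2² − 2 + 7 = 9 = 3·3, which is composite.

m = 2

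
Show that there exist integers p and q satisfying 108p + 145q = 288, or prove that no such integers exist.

Since gcd(108, 145) = 1, every integer is an integer combination of 108 and 145.
Euclidean algorithm: 145 = 1·108 + 37, 108 = 2·37 + 34, 37 = 1·34 + 3, 34 = 11·3 + 1, 3 = 3·1 + 0.
Working back up the chain: 1 = 34 − 11·3 = 34 − 11·(37 − 1·34) = −11·37 + 12·34 = −11·37 + 12·(108 − 2·37) = 12·108 − 35·37 = 12·108 − 35·(145 − 1·108) = −35·145 + 47·108. So 108·47 + 145·(-35) = 1.
Scaling by 288 gives the particular solution (p, q) = (13536, -10080).
Subtracting 93·145 from p and adding 93·108 to q gives the tidier solution (51, -36).
Check: 108·51 + 145·(-36) = 5508 − 5220 = 288. ✓

p = 51, q = -36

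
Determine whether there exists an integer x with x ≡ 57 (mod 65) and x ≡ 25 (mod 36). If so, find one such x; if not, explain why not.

x = 1357

The moduli 65 and 36 are coprime, so by the Chinese Remainder Theorem a unique solution modulo 2340 exists.
Any solution of the first congruence is x = 57 + 65t; substituting into the second, 65t ≡ 25 − 57 ≡ 4 (mod 36).
65 ≡ 29 (mod 36), so this reads 29t ≡ 4 (mod 36). Since 29·5 = 145 = 4·36 + 1, the inverse of 29 mod 36 is 5.
Therefore t ≡ 5·4 = 20 (mod 36).
With t = 20: x = 57 + 65·20 = 1357.
Check: 1357 mod 65 = 57, 1357 mod 36 = 25. ✓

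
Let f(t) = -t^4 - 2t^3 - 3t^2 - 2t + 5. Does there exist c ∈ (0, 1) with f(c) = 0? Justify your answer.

f(0) = 5 and f(1) = -3, which have opposite signs.
As a polynomial, f is continuous on every closed interval.
The Intermediate Value Theorem then guarantees some c ∈ (0, 1) with f(c) = 0.

Yes, f has a root in the interval.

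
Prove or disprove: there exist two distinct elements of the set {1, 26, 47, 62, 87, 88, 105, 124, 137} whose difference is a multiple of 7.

Yes: 26 and 47.

Reduce each element mod 7: 1↦1, 26↦5, 47↦5, 62↦6, 87↦3, 88↦4, 105↦0, 124↦5, 137↦4. The residue 5 repeats (at 26 and 47), and 47 − 26 = 21 = 3·7.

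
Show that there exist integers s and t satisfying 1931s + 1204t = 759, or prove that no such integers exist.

s = 165, t = -264

1931 and 1204 are coprime, so 1931s + 1204t ranges over all of ℤ.
Run the Euclidean algorithm on 1931 and 1204: 1931 = 1·1204 + 727, 1204 = 1·727 + 477, 727 = 1·477 + 250, 477 = 1·250 + 227, 250 = 1·227 + 23, 227 = 9·23 + 20, 23 = 1·20 + 3, 20 = 6·3 + 2, 3 = 1·2 + 1, 2 = 2·1 + 0.
Unwinding: 1 = 3 − 1·2 = 3 − (20 − 6·3) = −20 + 7·3 = −20 + 7·(23 − 1·20) = 7·23 − 8·20 = 7·23 − 8·(227 − 9·23) = −8·227 + 79·23 = −8·227 + 79·(250 − 1·227) = 79·250 − 87·227 = 79·250 − 87·(477 − 1·250) = −87·477 + 166·250 = −87·477 + 166·(727 − 1·477) = 166·727 − 253·477 = 166·727 − 253·(1204 − 1·727) = −253·1204 + 419·727 = −253·1204 + 419·(1931 − 1·1204) = 419·1931 − 672·1204, i.e. 1931·419 + 1204·(-672) = 1.
Multiplying through by 759: s = 419·759 = 318021, t = (-672)·759 = -510048 is a solution.
Shifting by a multiple of (1204, −1931) keeps it a solution: s = 318021 − 264·1204 = 165, t = -510048 + 264·1931 = -264.
Check: 1931·165 + 1204·(-264) = 318615 − 317856 = 759. ✓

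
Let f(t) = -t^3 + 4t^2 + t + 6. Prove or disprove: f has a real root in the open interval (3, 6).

Yes, f has a root in the interval.

f(3) = 18 and f(6) = -60, which have opposite signs.
Since f is a polynomial it is continuous on [3, 6].
By the Intermediate Value Theorem f must vanish at some point of (3, 6).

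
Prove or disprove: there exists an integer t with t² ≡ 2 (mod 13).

Squares mod 13 repeat after t = 6 (as (−t)² = t²); for t = 0..6 they are 0, 1, 4, 9, 3, 12, 10.
The set of squares mod 13 is therefore {0, 1, 3, 4, 9, 10, 12}, which does not contain 2.
Therefore t² ≡ 2 (mod 13) has no solution.

There is no such integer.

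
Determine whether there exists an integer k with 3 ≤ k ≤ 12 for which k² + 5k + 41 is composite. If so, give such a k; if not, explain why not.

k = 12

At k = 12: 12² + 5·12 + 41 = 245 = 5·49, which is composite.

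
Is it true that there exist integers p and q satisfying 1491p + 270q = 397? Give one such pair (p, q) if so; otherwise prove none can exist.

No, no such integers exist.

Any value of 1491p + 270q is a multiple of gcd(1491, 270) = 3.
But 397 = 3·132 + 1, so 3 ∤ 397.
So the equation is unsolvable over ℤ.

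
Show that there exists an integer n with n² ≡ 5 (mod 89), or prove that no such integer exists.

n = 70 works: 70² = 4900, and 4900 − 5 = 4895 = 55·89.

n = 70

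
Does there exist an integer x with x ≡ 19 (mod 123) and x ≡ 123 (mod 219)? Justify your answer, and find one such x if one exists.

Both moduli are multiples of 3 = gcd(123, 219), so any solution would satisfy x ≡ 19 and x ≡ 123 modulo 3 simultaneously.
However 19 ≡ 1 and 123 ≡ 0 (mod 3), and 1 ≠ 0.
Hence the system has no solution.

No such integer exists.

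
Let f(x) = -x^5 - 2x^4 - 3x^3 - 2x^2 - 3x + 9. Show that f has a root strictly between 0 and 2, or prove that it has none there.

f(0) = 9 and f(2) = -93, which have opposite signs.
f is continuous everywhere (it is a polynomial), in particular on [0, 2].
By the Intermediate Value Theorem f must vanish at some point of (0, 2).

Yes, f has a root in the interval.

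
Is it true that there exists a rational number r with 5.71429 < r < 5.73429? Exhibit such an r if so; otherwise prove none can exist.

Multiplying by 11: 11·5.71429 = 62.85719 and 11·5.73429 = 63.07719, so the integer 63 lies strictly between them.
Hence 63/11 is a rational number with 5.71429 < 63/11 < 5.73429.

r = 63/11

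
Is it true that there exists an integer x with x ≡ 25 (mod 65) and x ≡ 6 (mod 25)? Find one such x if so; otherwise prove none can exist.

Both moduli are multiples of 5 = gcd(65, 25), so any solution would satisfy x ≡ 25 and x ≡ 6 modulo 5 simultaneously.
These are incompatible: 25 − 6 = 19 is not divisible by 5.
Therefore no such x exists.

No, no such integer exists.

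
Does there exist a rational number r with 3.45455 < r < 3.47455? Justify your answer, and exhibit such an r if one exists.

r = 45/13

Scale by 13: the interval becomes (44.90915, 45.16915), which contains the integer 45.
So r = 45/13 works: it is a ratio of integers, and dividing 13·3.45455 < 45 < 13·3.47455 through by 13 gives 3.45455 < 45/13 < 3.47455.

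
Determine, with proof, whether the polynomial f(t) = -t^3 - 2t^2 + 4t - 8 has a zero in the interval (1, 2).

The endpoint values f(1) = -7 and f(2) = -16 are both negative. Claim: f(t) < 0 for every t in (1, 2).
Shift to the endpoint 1: with t = 1 + u (0 < u < 1), one computes f(1 + u) = -u^3 - 5u^2 - 3u - 7.
The nonzero coefficients here are all negative, so for u > 0 every term is negative (or zero), and the constant term -7 is strictly negative.
Therefore f(t) < 0 throughout (1, 2), and f has no zero there.

f has no root in that interval.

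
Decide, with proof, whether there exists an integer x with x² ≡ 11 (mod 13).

Computing x² mod 13 for x = 0, 1, …, 6 (enough, by the symmetry x ↦ 13 − x) gives 0, 1, 4, 9, 3, 12, 10.
So the quadratic residues mod 13 are {0, 1, 3, 4, 9, 10, 12}, and 11 is not among them.
Hence no integer x has x² ≡ 11 (mod 13).

There is no such integer.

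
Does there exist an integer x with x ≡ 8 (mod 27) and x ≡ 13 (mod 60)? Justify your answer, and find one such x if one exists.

No such integer exists.

gcd(27, 60) = 3. If x ≡ 8 (mod 27) and x ≡ 13 (mod 60), then x ≡ 8 (mod 3) and x ≡ 13 (mod 3).
These are incompatible: 8 − 13 = -5 is not divisible by 3.
Therefore no such x exists.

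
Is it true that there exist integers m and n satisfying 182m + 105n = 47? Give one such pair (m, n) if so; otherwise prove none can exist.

There are no such integers.

Any value of 182m + 105n is a multiple of gcd(182, 105) = 7.
But 47 is not a multiple of 7 (it leaves remainder 5).
Therefore 182m + 105n = 47 has no solution in integers.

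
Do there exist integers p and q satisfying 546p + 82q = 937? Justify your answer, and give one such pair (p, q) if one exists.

gcd(546, 82) = 2, so every integer of the form 546p + 82q is a multiple of 2.
But 937 = 2·468 + 1, so 2 ∤ 937.
So the equation is unsolvable over ℤ.

No such integers exist.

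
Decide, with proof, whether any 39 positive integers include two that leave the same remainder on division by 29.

Yes, this is always true.

Partition the integers by their residue mod 29; there are 29 classes.
Since 39 > 29, two of the 39 integers must share a residue class by the pigeonhole principle; call them a and b.
That is, a and b leave the same remainder on division by 29, as claimed.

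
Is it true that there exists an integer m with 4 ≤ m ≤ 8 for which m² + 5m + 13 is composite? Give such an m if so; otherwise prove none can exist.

m = 8

At m = 8: 8² + 5·8 + 13 = 117 = 3·39, which is composite.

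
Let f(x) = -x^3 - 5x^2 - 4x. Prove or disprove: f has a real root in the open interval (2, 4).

No.

The endpoint values f(2) = -36 and f(4) = -160 are both negative. Claim: f(x) < 0 for every x in (2, 4).
Shift to the endpoint 2: with x = 2 + u (0 < u < 2), one computes f(2 + u) = -u^3 - 11u^2 - 36u - 36.
All 4 nonzero coefficients of this polynomial in u are negative; hence for u > 0 the value is a sum of negative terms (the constant -36 among them).
Therefore f(x) < 0 throughout (2, 4), and f has no zero there.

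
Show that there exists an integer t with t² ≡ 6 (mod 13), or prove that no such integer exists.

There is no such integer.

Computing t² mod 13 for t = 0, 1, …, 6 (enough, by the symmetry t ↦ 13 − t) gives 0, 1, 4, 9, 3, 12, 10.
So the quadratic residues mod 13 are {0, 1, 3, 4, 9, 10, 12}, and 6 is not among them.
Therefore t² ≡ 6 (mod 13) has no solution.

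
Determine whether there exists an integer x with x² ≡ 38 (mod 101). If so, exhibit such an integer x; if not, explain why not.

No, no such integer exists.

Apply Euler's criterion with the prime 101: 38 is a quadratic residue iff 38^50 ≡ 1 (mod 101), and a non-residue iff it is ≡ −1.
Squaring successively (mod 101): 38^2 = 1444 ≡ 30; 38^4 ≡ 30² = 900 ≡ 92; 38^8 ≡ 92² = 8464 ≡ 81; 38^16 ≡ 81² = 6561 ≡ 97; 38^32 ≡ 97² = 9409 ≡ 16.
Since 50 = 32 + 16 + 2, 38^50 ≡ 16 · 97 · 30; multiplying out mod 101: 16·97 = 1552 ≡ 37, then 37·30 = 1110 ≡ 100. Thus 38^50 ≡ 100 ≡ −1 (mod 101).
The value −1 means 38 is a non-residue modulo 101, so x² ≡ 38 (mod 101) is impossible.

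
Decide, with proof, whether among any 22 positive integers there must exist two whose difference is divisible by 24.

No, the set {89, 90, 91, 92, 93, 94, 95, 96, 97, 98, 99, 100, 101, 102, 103, 104, 105, 106, 107, 108, 109, 110} is a counterexample.

Consider the 22 integers 89, 90, …, 110. They lie in distinct residue classes modulo 24, since 22 ≤ 24.
No two share a residue, so no pair has difference divisible by 24; the claim fails for this set.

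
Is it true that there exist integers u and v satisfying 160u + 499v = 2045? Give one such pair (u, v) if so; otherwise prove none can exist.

u = 465, v = -145

Since gcd(160, 499) = 1, every integer is an integer combination of 160 and 499.
Dividing repeatedly: 499 = 3·160 + 19, 160 = 8·19 + 8, 19 = 2·8 + 3, 8 = 2·3 + 2, 3 = 1·2 + 1, 2 = 2·1 + 0.
Unwinding: 1 = 3 − 1·2 = 3 − (8 − 2·3) = −8 + 3·3 = −8 + 3·(19 − 2·8) = 3·19 − 7·8 = 3·19 − 7·(160 − 8·19) = −7·160 + 59·19 = −7·160 + 59·(499 − 3·160) = 59·499 − 184·160, i.e. 160·(-184) + 499·59 = 1.
Scaling by 2045 gives the particular solution (u, v) = (-376280, 120655).
Adding 755·499 to u and subtracting 755·160 from v gives the tidier solution (465, -145).
Check: 160·465 + 499·(-145) = 74400 − 72355 = 2045. ✓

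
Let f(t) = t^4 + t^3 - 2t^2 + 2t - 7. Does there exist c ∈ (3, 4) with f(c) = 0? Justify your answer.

No such root exists.

f(3) = 89 and f(4) = 289, both positive, so a sign-change argument is unavailable; we show f keeps this sign on the whole interval.
Substitute t = 3 + u, where 0 < u < 1 on the interval. Expanding, f(3 + u) = u^4 + 13u^3 + 61u^2 + 125u + 89.
All 5 nonzero coefficients of this polynomial in u are positive; hence for u > 0 the value is a sum of positive terms (the constant 89 among them).
So f is strictly positive on (3, 4); no root exists in the interval.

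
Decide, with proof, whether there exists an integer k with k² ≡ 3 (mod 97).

k = 87

Take k = 87. Then 87² = 7569 = 78·97 + 3, so 87² ≡ 3 (mod 97).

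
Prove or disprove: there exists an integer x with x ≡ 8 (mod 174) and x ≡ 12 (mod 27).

Reduce both congruences modulo 3, which divides 174 and 27: they say x ≡ 8 (mod 3) and x ≡ 12 (mod 3).
However 8 ≡ 2 and 12 ≡ 0 (mod 3), and 2 ≠ 0.
So no integer satisfies both congruences.

No, no such integer exists.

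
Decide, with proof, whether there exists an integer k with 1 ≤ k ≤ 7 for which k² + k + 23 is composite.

At k = 1: 1² + 1 + 23 = 25 = 5·5, which is composite.

k = 1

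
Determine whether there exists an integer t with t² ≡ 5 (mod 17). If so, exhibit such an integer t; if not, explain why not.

Computing t² mod 17 for t = 0, 1, …, 8 (enough, by the symmetry t ↦ 17 − t) gives 0, 1, 4, 9, 16, 8, 2, 15, 13.
So the quadratic residues mod 17 are {0, 1, 2, 4, 8, 9, 13, 15, 16}, and 5 is not among them.
Therefore t² ≡ 5 (mod 17) has no solution.

There is no such integer.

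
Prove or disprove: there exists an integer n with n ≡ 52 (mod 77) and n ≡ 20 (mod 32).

The moduli 77 and 32 are coprime, so by the Chinese Remainder Theorem a unique solution modulo 2464 exists.
Write n = 52 + 77t and require 52 + 77t ≡ 20 (mod 32), i.e. 77t ≡ 0 (mod 32).
77 ≡ 13 (mod 32), so this reads 13t ≡ 0 (mod 32). t = 0 satisfies this.
Taking t = 0 gives n = 52 + 77·0 = 52.
Check: 52 mod 77 = 52, 52 mod 32 = 20. ✓

n = 52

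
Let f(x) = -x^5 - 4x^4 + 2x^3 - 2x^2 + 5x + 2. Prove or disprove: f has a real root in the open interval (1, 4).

f(1) = 2 and f(4) = -1930, which have opposite signs.
Since f is a polynomial it is continuous on [1, 4].
By the Intermediate Value Theorem, f takes the value 0 somewhere in the open interval.

Yes, f has a root in the interval.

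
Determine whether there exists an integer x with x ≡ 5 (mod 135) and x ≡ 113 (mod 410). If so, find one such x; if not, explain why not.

No, no such integer exists.

Both moduli are multiples of 5 = gcd(135, 410), so any solution would satisfy x ≡ 5 and x ≡ 113 modulo 5 simultaneously.
However 5 ≡ 0 and 113 ≡ 3 (mod 5), and 0 ≠ 3.
Therefore no such x exists.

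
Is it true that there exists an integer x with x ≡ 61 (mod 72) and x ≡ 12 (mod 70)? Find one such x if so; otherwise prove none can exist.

Reduce both congruences modulo 2, which divides 72 and 70: they say x ≡ 61 (mod 2) and x ≡ 12 (mod 2).
These are incompatible: 61 − 12 = 49 is not divisible by 2.
Hence the system has no solution.

No such integer exists.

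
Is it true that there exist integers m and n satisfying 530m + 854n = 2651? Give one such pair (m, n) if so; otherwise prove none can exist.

No, no such integers exist.

Any value of 530m + 854n is a multiple of gcd(530, 854) = 2.
However 2651 leaves remainder 1 on division by 2.
Hence no integers m, n satisfy the equation.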